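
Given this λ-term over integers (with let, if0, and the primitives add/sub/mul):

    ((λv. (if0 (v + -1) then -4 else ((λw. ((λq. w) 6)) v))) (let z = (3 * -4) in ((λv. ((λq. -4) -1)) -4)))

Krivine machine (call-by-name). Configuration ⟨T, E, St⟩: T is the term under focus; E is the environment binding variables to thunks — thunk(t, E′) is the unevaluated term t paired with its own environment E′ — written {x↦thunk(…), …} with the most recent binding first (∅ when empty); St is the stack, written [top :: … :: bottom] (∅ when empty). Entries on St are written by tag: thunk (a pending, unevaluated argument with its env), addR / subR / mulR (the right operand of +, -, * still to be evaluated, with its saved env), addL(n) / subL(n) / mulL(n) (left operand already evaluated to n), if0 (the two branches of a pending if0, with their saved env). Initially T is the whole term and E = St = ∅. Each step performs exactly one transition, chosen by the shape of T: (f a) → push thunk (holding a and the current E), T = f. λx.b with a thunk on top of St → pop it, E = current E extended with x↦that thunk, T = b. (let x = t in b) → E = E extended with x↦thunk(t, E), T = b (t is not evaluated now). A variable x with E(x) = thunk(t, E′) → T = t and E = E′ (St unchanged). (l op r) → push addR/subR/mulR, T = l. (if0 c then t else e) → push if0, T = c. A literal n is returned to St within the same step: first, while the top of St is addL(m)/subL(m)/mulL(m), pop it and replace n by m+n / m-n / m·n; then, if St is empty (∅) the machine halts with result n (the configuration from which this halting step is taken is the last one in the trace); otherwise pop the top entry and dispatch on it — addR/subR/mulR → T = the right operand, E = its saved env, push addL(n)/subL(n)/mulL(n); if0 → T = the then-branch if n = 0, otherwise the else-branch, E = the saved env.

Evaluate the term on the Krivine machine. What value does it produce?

Answer: -4

Execution trace:
[0] [T=((λv. (if0 (v + -1) then -4 else ((λw. ((λq. w) 6)) v))) (let z = (3 * -4) in ((λv. ((λq. -4) -1)) -4))) | E=∅ | St=∅]
[1] [T=(λv. (if0 (v + -1) then -4 else ((λw. ((λq. w) 6)) v))) | E=∅ | St=[thunk]]
[2] [T=(if0 (v + -1) then -4 else ((λw. ((λq. w) 6)) v)) | E={v↦thunk((let z = (3 * -4) in ((λv. ((λq. -4) -1)) -4)), ∅)} | St=∅]
[3] [T=(v + -1) | E={v↦thunk((let z = (3 * -4) in ((λv. ((λq. -4) -1)) -4)), ∅)} | St=[if0]]
[4] [T=v | E={v↦thunk((let z = (3 * -4) in ((λv. ((λq. -4) -1)) -4)), ∅)} | St=[addR :: if0]]
[5] [T=(let z = (3 * -4) in ((λv. ((λq. -4) -1)) -4)) | E=∅ | St=[addR :: if0]]
[6] [T=((λv. ((λq. -4) -1)) -4) | E={z↦thunk((3 * -4), ∅)} | St=[addR :: if0]]
[7] [T=(λv. ((λq. -4) -1)) | E={z↦thunk((3 * -4), ∅)} | St=[thunk :: addR :: if0]]
[8] [T=((λq. -4) -1) | E={v↦thunk(-4, {z↦thunk((3 * -4), ∅)}), z↦thunk((3 * -4), ∅)} | St=[addR :: if0]]
[9] [T=(λq. -4) | E={v↦thunk(-4, {z↦thunk((3 * -4), ∅)}), z↦thunk((3 * -4), ∅)} | St=[thunk :: addR :: if0]]
[10] [T=-4 | E={q↦thunk(-1, {v↦thunk(-4, {z↦thunk((3 * -4), ∅)}), z↦thunk((3 * -4), ∅)}), v↦thunk(-4, {z↦thunk((3 * -4), ∅)}), z↦thunk((3 * -4), ∅)} | St=[addR :: if0]]
[11] [T=-1 | E={v↦thunk((let z = (3 * -4) in ((λv. ((λq. -4) -1)) -4)), ∅)} | St=[addL(-4) :: if0]]
[12] [T=((λw. ((λq. w) 6)) v) | E={v↦thunk((let z = (3 * -4) in ((λv. ((λq. -4) -1)) -4)), ∅)} | St=∅]
[13] [T=(λw. ((λq. w) 6)) | E={v↦thunk((let z = (3 * -4) in ((λv. ((λq. -4) -1)) -4)), ∅)} | St=[thunk]]
[14] [T=((λq. w) 6) | E={w↦thunk(v, {v↦thunk((let z = (3 * -4) in ((λv. ((λq. -4) -1)) -4)), ∅)}), v↦thunk((let z = (3 * -4) in ((λv. ((λq. -4) -1)) -4)), ∅)} | St=∅]
[15] [T=(λq. w) | E={w↦thunk(v, {v↦thunk((let z = (3 * -4) in ((λv. ((λq. -4) -1)) -4)), ∅)}), v↦thunk((let z = (3 * -4) in ((λv. ((λq. -4) -1)) -4)), ∅)} | St=[thunk]]
[16] [T=w | E={q↦thunk(6, {w↦thunk(v, {v↦thunk((let z = (3 * -4) in ((λv. ((λq. -4) -1)) -4)), ∅)}), v↦thunk((let z = (3 * -4) in ((λv. ((λq. -4) -1)) -4)), ∅)}), w↦thunk(v, {v↦thunk((let z = (3 * -4) in ((λv. ((λq. -4) -1)) -4)), ∅)}), v↦thunk((let z = (3 * -4) in ((λv. ((λq. -4) -1)) -4)), ∅)} | St=∅]
[17] [T=v | E={v↦thunk((let z = (3 * -4) in ((λv. ((λq. -4) -1)) -4)), ∅)} | St=∅]
[18] [T=(let z = (3 * -4) in ((λv. ((λq. -4) -1)) -4)) | E=∅ | St=∅]
[19] [T=((λv. ((λq. -4) -1)) -4) | E={z↦thunk((3 * -4), ∅)} | St=∅]
[20] [T=(λv. ((λq. -4) -1)) | E={z↦thunk((3 * -4), ∅)} | St=[thunk]]
[21] [T=((λq. -4) -1) | E={v↦thunk(-4, {z↦thunk((3 * -4), ∅)}), z↦thunk((3 * -4), ∅)} | St=∅]
[22] [T=(λq. -4) | E={v↦thunk(-4, {z↦thunk((3 * -4), ∅)}), z↦thunk((3 * -4), ∅)} | St=[thunk]]
[23] [T=-4 | E={q↦thunk(-1, {v↦thunk(-4, {z↦thunk((3 * -4), ∅)}), z↦thunk((3 * -4), ∅)}), v↦thunk(-4, {z↦thunk((3 * -4), ∅)}), z↦thunk((3 * -4), ∅)} | St=∅]
→ final value -4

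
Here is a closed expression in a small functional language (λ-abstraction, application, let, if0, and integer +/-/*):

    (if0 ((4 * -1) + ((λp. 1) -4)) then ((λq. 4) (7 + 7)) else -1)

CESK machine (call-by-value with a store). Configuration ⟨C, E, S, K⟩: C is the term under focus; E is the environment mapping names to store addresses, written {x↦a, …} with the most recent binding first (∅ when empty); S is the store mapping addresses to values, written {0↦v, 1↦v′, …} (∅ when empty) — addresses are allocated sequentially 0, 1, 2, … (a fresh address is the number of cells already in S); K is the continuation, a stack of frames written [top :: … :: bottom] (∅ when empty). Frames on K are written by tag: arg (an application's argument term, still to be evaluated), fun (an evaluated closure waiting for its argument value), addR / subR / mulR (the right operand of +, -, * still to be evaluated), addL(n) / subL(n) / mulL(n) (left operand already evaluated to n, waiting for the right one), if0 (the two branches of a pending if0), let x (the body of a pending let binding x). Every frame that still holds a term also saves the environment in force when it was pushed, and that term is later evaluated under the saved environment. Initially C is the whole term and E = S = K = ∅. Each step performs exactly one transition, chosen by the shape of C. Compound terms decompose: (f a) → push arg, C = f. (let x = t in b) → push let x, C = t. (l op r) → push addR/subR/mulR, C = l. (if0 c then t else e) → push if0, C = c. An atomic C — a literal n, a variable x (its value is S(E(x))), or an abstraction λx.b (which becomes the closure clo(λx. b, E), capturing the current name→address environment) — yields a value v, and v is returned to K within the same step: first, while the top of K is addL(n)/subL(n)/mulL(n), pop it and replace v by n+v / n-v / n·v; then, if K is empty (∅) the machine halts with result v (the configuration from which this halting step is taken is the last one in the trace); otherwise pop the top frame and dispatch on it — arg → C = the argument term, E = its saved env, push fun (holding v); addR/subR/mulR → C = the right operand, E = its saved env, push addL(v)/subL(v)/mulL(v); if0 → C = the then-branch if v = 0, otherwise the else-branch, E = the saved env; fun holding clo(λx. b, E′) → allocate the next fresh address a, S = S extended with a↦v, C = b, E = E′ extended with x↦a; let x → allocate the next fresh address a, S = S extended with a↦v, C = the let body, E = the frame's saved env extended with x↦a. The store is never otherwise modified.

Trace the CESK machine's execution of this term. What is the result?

Answer: -1

Execution trace:
t=0: <C=(if0 ((4 * -1) + ((λp. 1) -4)) then ((λq. 4) (7 + 7)) else -1), E=∅, S=∅, K=∅>
t=1: <C=((4 * -1) + ((λp. 1) -4)), E=∅, S=∅, K=[if0]>
t=2: <C=(4 * -1), E=∅, S=∅, K=[addR :: if0]>
t=3: <C=4, E=∅, S=∅, K=[mulR :: addR :: if0]>
t=4: <C=-1, E=∅, S=∅, K=[mulL(4) :: addR :: if0]>
t=5: <C=((λp. 1) -4), E=∅, S=∅, K=[addL(-4) :: if0]>
t=6: <C=(λp. 1), E=∅, S=∅, K=[arg :: addL(-4) :: if0]>
t=7: <C=-4, E=∅, S=∅, K=[fun :: addL(-4) :: if0]>
t=8: <C=1, E={p↦0}, S={0↦-4}, K=[addL(-4) :: if0]>
t=9: <C=-1, E=∅, S={0↦-4}, K=∅>
→ final value -1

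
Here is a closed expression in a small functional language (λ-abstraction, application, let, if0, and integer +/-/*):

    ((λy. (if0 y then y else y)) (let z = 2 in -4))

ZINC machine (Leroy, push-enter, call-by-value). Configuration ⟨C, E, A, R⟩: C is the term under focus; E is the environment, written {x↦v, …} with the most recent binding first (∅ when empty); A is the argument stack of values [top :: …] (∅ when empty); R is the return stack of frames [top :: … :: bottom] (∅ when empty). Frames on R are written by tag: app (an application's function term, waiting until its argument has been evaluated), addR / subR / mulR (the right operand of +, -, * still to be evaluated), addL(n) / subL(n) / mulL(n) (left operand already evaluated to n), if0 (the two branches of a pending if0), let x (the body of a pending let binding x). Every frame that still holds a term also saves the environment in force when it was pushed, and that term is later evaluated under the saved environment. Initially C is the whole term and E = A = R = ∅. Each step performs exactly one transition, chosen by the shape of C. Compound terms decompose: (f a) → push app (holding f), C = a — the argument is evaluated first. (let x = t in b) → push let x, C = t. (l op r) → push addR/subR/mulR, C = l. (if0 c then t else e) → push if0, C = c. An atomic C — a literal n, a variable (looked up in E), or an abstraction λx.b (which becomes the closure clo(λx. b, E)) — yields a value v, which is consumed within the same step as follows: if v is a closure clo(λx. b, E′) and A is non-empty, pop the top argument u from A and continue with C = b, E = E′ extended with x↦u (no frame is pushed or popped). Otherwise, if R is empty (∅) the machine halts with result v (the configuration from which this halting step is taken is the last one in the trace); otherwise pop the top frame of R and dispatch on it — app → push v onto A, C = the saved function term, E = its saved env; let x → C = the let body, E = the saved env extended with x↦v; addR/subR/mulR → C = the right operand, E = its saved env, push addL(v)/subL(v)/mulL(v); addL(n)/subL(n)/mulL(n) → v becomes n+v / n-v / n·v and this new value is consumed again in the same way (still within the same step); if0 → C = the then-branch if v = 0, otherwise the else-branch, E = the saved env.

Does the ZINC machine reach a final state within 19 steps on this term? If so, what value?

Answer: -4

Execution trace:
[0] <C=((λy. (if0 y then y else y)) (let z = 2 in -4)), E=∅, A=∅, R=∅>
[1] <C=(let z = 2 in -4), E=∅, A=∅, R=[app]>
[2] <C=2, E=∅, A=∅, R=[let z :: app]>
[3] <C=-4, E={z↦2}, A=∅, R=[app]>
[4] <C=(λy. (if0 y then y else y)), E=∅, A=[-4], R=∅>
[5] <C=(if0 y then y else y), E={y↦-4}, A=∅, R=∅>
[6] <C=y, E={y↦-4}, A=∅, R=[if0]>
[7] <C=y, E={y↦-4}, A=∅, R=∅>
→ final value -4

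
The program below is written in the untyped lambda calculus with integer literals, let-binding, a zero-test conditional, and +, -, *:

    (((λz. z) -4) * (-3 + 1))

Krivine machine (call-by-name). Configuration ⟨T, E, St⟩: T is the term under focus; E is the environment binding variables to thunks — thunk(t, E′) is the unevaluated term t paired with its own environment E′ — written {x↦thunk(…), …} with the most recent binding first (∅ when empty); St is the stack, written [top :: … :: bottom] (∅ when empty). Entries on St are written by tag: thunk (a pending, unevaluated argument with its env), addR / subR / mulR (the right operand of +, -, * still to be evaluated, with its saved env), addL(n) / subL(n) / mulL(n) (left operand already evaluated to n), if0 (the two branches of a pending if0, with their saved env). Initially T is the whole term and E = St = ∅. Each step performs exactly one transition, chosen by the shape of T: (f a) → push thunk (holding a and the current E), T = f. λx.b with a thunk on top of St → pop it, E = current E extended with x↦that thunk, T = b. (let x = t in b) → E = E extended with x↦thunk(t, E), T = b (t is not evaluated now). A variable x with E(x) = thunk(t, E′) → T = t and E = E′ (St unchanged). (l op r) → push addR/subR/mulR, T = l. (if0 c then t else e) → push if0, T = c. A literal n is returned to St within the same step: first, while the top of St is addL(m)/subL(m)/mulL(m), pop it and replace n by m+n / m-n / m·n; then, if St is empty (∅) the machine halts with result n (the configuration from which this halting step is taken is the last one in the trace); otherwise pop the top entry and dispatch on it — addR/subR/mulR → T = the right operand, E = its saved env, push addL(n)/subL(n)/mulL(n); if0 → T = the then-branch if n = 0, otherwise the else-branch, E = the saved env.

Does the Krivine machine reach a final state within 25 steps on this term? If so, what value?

0. [T=(((λz. z) -4) * (-3 + 1)) | E=∅ | St=∅]
1. [T=((λz. z) -4) | E=∅ | St=[mulR]]
2. [T=(λz. z) | E=∅ | St=[thunk :: mulR]]
3. [T=z | E={z↦thunk(-4, ∅)} | St=[mulR]]
4. [T=-4 | E=∅ | St=[mulR]]
5. [T=(-3 + 1) | E=∅ | St=[mulL(-4)]]
6. [T=-3 | E=∅ | St=[addR :: mulL(-4)]]
7. [T=1 | E=∅ | St=[addL(-3) :: mulL(-4)]]
→ final value 8

Answer: 8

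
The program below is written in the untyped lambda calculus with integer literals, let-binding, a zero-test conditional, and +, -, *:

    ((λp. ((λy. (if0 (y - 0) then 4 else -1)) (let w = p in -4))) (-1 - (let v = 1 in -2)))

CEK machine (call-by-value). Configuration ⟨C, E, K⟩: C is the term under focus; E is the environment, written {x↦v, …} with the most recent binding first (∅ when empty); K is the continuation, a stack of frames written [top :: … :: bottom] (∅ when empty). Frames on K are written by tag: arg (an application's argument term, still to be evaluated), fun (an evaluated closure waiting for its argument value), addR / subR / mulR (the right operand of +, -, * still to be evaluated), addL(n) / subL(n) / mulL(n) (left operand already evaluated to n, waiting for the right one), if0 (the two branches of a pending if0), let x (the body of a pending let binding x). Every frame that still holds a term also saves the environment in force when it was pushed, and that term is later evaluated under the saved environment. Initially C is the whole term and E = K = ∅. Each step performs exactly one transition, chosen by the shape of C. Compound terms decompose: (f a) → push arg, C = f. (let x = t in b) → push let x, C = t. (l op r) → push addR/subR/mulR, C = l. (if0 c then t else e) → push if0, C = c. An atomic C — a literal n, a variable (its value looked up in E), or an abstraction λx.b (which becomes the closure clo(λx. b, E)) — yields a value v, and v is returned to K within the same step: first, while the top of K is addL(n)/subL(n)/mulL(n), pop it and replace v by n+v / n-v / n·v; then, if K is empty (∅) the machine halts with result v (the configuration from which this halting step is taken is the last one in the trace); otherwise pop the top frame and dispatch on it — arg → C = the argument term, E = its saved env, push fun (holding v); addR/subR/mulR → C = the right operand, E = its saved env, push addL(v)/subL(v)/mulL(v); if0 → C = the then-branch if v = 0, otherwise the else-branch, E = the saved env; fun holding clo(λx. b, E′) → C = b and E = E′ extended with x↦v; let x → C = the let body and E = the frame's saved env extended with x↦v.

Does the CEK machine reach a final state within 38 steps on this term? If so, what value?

Answer: -1

Execution trace:
[0] ⟨C=((λp. ((λy. (if0 (y - 0) then 4 else -1)) (let w = p in -4))) (-1 - (let v = 1 in -2))); E=∅; K=∅⟩
[1] ⟨C=(λp. ((λy. (if0 (y - 0) then 4 else -1)) (let w = p in -4))); E=∅; K=[arg]⟩
[2] ⟨C=(-1 - (let v = 1 in -2)); E=∅; K=[fun]⟩
[3] ⟨C=-1; E=∅; K=[subR :: fun]⟩
[4] ⟨C=(let v = 1 in -2); E=∅; K=[subL(-1) :: fun]⟩
[5] ⟨C=1; E=∅; K=[let v :: subL(-1) :: fun]⟩
[6] ⟨C=-2; E={v↦1}; K=[subL(-1) :: fun]⟩
[7] ⟨C=((λy. (if0 (y - 0) then 4 else -1)) (let w = p in -4)); E={p↦1}; K=∅⟩
[8] ⟨C=(λy. (if0 (y - 0) then 4 else -1)); E={p↦1}; K=[arg]⟩
[9] ⟨C=(let w = p in -4); E={p↦1}; K=[fun]⟩
[10] ⟨C=p; E={p↦1}; K=[let w :: fun]⟩
[11] ⟨C=-4; E={w↦1, p↦1}; K=[fun]⟩
[12] ⟨C=(if0 (y - 0) then 4 else -1); E={y↦-4, p↦1}; K=∅⟩
[13] ⟨C=(y - 0); E={y↦-4, p↦1}; K=[if0]⟩
[14] ⟨C=y; E={y↦-4, p↦1}; K=[subR :: if0]⟩
[15] ⟨C=0; E={y↦-4, p↦1}; K=[subL(-4) :: if0]⟩
[16] ⟨C=-1; E={y↦-4, p↦1}; K=∅⟩
→ final value -1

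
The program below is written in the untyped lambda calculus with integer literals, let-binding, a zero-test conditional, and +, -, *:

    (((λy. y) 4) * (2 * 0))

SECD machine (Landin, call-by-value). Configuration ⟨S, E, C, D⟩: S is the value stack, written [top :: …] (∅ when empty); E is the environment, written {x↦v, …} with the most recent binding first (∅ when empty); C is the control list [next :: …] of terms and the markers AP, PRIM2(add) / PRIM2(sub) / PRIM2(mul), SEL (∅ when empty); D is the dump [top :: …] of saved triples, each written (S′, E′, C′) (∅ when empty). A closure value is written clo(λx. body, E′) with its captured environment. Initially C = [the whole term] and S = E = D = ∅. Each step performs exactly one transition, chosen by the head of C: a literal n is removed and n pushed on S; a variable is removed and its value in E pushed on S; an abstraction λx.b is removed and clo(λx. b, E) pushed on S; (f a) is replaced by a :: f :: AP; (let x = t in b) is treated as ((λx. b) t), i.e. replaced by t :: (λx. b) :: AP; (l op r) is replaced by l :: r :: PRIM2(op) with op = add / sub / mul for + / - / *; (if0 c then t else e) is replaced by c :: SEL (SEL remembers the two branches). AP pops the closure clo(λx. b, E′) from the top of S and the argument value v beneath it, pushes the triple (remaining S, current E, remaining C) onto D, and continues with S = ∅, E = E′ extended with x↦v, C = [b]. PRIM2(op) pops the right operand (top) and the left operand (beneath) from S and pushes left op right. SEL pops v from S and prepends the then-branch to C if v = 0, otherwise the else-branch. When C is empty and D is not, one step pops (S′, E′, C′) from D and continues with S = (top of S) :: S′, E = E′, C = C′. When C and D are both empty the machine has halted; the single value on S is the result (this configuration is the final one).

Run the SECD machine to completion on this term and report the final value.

[0] <S=∅, E=∅, C=[(((λy. y) 4) * (2 * 0))], D=∅>
[1] <S=∅, E=∅, C=[((λy. y) 4) :: (2 * 0) :: PRIM2(mul)], D=∅>
[2] <S=∅, E=∅, C=[4 :: (λy. y) :: AP :: (2 * 0) :: PRIM2(mul)], D=∅>
[3] <S=[4], E=∅, C=[(λy. y) :: AP :: (2 * 0) :: PRIM2(mul)], D=∅>
[4] <S=[clo(λy. y, ∅) :: 4], E=∅, C=[AP :: (2 * 0) :: PRIM2(mul)], D=∅>
[5] <S=∅, E={y↦4}, C=[y], D=[(∅, ∅, [(2 * 0) :: PRIM2(mul)])]>
[6] <S=[4], E={y↦4}, C=∅, D=[(∅, ∅, [(2 * 0) :: PRIM2(mul)])]>
[7] <S=[4], E=∅, C=[(2 * 0) :: PRIM2(mul)], D=∅>
[8] <S=[4], E=∅, C=[2 :: 0 :: PRIM2(mul) :: PRIM2(mul)], D=∅>
[9] <S=[2 :: 4], E=∅, C=[0 :: PRIM2(mul) :: PRIM2(mul)], D=∅>
[10] <S=[0 :: 2 :: 4], E=∅, C=[PRIM2(mul) :: PRIM2(mul)], D=∅>
[11] <S=[0 :: 4], E=∅, C=[PRIM2(mul)], D=∅>
[12] <S=[0], E=∅, C=∅, D=∅>
→ final value 0

Answer: 0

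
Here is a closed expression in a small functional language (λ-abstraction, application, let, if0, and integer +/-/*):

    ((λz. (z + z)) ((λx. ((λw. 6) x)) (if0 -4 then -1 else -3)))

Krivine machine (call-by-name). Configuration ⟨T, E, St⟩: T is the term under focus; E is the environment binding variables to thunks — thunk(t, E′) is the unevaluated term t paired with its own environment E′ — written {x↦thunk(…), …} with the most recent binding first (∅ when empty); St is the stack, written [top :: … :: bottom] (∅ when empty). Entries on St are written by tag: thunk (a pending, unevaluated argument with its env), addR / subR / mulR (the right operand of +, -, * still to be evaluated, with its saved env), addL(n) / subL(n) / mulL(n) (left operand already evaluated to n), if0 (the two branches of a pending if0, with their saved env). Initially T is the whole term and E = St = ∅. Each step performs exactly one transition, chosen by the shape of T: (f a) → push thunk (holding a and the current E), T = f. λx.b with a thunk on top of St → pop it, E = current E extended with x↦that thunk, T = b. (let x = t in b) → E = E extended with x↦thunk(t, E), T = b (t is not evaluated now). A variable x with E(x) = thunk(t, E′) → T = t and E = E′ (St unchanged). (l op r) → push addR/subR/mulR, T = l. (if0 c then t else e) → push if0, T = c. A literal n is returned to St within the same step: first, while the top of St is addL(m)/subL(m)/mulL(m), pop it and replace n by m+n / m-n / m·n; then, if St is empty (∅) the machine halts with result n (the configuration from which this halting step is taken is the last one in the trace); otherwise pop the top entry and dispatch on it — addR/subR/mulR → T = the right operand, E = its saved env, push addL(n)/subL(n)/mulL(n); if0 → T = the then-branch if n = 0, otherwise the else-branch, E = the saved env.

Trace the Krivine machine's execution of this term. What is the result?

[0] <T=((λz. (z + z)) ((λx. ((λw. 6) x)) (if0 -4 then -1 else -3))), E=∅, St=∅>
[1] <T=(λz. (z + z)), E=∅, St=[thunk]>
[2] <T=(z + z), E={z↦thunk(((λx. ((λw. 6) x)) (if0 -4 then -1 else -3)), ∅)}, St=∅>
[3] <T=z, E={z↦thunk(((λx. ((λw. 6) x)) (if0 -4 then -1 else -3)), ∅)}, St=[addR]>
[4] <T=((λx. ((λw. 6) x)) (if0 -4 then -1 else -3)), E=∅, St=[addR]>
[5] <T=(λx. ((λw. 6) x)), E=∅, St=[thunk :: addR]>
[6] <T=((λw. 6) x), E={x↦thunk((if0 -4 then -1 else -3), ∅)}, St=[addR]>
[7] <T=(λw. 6), E={x↦thunk((if0 -4 then -1 else -3), ∅)}, St=[thunk :: addR]>
[8] <T=6, E={w↦thunk(x, {x↦thunk((if0 -4 then -1 else -3), ∅)}), x↦thunk((if0 -4 then -1 else -3), ∅)}, St=[addR]>
[9] <T=z, E={z↦thunk(((λx. ((λw. 6) x)) (if0 -4 then -1 else -3)), ∅)}, St=[addL(6)]>
[10] <T=((λx. ((λw. 6) x)) (if0 -4 then -1 else -3)), E=∅, St=[addL(6)]>
[11] <T=(λx. ((λw. 6) x)), E=∅, St=[thunk :: addL(6)]>
[12] <T=((λw. 6) x), E={x↦thunk((if0 -4 then -1 else -3), ∅)}, St=[addL(6)]>
[13] <T=(λw. 6), E={x↦thunk((if0 -4 then -1 else -3), ∅)}, St=[thunk :: addL(6)]>
[14] <T=6, E={w↦thunk(x, {x↦thunk((if0 -4 then -1 else -3), ∅)}), x↦thunk((if0 -4 then -1 else -3), ∅)}, St=[addL(6)]>
→ final value 12

Answer: 12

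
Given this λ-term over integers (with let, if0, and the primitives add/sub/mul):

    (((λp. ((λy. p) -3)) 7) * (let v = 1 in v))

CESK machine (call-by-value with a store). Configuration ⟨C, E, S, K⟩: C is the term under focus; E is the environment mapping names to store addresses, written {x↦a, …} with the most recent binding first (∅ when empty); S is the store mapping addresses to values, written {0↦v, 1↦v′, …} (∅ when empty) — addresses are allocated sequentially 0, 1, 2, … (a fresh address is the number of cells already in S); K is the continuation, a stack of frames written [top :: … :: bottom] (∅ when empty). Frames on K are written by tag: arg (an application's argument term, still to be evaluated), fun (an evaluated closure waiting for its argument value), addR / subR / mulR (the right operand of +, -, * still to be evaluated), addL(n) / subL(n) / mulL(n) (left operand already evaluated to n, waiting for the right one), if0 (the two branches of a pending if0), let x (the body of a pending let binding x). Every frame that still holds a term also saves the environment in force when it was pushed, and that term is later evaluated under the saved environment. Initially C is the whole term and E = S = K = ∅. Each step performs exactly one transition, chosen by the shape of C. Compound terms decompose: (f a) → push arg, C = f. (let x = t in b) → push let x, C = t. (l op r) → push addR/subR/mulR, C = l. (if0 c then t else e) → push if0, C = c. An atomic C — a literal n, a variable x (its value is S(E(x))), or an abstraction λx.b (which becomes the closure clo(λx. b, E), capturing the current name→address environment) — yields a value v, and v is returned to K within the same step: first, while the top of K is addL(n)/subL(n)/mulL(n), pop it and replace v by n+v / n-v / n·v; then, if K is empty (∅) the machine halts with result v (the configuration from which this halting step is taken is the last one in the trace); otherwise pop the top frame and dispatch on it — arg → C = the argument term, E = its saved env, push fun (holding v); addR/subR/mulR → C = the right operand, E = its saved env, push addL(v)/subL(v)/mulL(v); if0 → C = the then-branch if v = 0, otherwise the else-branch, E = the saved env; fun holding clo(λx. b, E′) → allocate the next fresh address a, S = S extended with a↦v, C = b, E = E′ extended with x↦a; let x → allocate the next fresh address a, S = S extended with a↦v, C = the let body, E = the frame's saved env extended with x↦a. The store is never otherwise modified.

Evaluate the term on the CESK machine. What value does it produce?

Answer: 7

Execution trace:
t=0: [C=(((λp. ((λy. p) -3)) 7) * (let v = 1 in v)) | E=∅ | S=∅ | K=∅]
t=1: [C=((λp. ((λy. p) -3)) 7) | E=∅ | S=∅ | K=[mulR]]
t=2: [C=(λp. ((λy. p) -3)) | E=∅ | S=∅ | K=[arg :: mulR]]
t=3: [C=7 | E=∅ | S=∅ | K=[fun :: mulR]]
t=4: [C=((λy. p) -3) | E={p↦0} | S={0↦7} | K=[mulR]]
t=5: [C=(λy. p) | E={p↦0} | S={0↦7} | K=[arg :: mulR]]
t=6: [C=-3 | E={p↦0} | S={0↦7} | K=[fun :: mulR]]
t=7: [C=p | E={y↦1, p↦0} | S={0↦7, 1↦-3} | K=[mulR]]
t=8: [C=(let v = 1 in v) | E=∅ | S={0↦7, 1↦-3} | K=[mulL(7)]]
t=9: [C=1 | E=∅ | S={0↦7, 1↦-3} | K=[let v :: mulL(7)]]
t=10: [C=v | E={v↦2} | S={0↦7, 1↦-3, 2↦1} | K=[mulL(7)]]
→ final value 7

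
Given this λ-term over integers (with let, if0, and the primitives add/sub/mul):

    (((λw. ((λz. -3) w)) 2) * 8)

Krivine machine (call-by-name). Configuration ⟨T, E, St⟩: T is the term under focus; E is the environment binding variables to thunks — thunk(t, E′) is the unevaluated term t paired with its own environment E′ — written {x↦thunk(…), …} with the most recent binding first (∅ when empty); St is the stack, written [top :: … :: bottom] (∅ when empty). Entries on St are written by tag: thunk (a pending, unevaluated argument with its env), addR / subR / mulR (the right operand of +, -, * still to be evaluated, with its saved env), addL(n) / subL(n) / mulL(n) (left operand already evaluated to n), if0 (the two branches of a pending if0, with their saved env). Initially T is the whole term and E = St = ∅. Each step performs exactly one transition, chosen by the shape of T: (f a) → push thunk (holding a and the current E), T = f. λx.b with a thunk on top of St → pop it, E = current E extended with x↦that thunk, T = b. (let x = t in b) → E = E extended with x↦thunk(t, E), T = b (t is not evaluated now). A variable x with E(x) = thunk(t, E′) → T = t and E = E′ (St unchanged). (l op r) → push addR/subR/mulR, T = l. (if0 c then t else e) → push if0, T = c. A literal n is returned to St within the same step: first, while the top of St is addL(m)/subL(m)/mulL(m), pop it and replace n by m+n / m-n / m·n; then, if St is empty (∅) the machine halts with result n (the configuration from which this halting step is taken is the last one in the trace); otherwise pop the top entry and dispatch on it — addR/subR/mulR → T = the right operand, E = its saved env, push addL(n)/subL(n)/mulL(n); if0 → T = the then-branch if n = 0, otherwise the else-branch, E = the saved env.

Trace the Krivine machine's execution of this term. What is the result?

Answer: -24

Machine steps:
t=0: [T=(((λw. ((λz. -3) w)) 2) * 8) | E=∅ | St=∅]
t=1: [T=((λw. ((λz. -3) w)) 2) | E=∅ | St=[mulR]]
t=2: [T=(λw. ((λz. -3) w)) | E=∅ | St=[thunk :: mulR]]
t=3: [T=((λz. -3) w) | E={w↦thunk(2, ∅)} | St=[mulR]]
t=4: [T=(λz. -3) | E={w↦thunk(2, ∅)} | St=[thunk :: mulR]]
t=5: [T=-3 | E={z↦thunk(w, {w↦thunk(2, ∅)}), w↦thunk(2, ∅)} | St=[mulR]]
t=6: [T=8 | E=∅ | St=[mulL(-3)]]
→ final value -24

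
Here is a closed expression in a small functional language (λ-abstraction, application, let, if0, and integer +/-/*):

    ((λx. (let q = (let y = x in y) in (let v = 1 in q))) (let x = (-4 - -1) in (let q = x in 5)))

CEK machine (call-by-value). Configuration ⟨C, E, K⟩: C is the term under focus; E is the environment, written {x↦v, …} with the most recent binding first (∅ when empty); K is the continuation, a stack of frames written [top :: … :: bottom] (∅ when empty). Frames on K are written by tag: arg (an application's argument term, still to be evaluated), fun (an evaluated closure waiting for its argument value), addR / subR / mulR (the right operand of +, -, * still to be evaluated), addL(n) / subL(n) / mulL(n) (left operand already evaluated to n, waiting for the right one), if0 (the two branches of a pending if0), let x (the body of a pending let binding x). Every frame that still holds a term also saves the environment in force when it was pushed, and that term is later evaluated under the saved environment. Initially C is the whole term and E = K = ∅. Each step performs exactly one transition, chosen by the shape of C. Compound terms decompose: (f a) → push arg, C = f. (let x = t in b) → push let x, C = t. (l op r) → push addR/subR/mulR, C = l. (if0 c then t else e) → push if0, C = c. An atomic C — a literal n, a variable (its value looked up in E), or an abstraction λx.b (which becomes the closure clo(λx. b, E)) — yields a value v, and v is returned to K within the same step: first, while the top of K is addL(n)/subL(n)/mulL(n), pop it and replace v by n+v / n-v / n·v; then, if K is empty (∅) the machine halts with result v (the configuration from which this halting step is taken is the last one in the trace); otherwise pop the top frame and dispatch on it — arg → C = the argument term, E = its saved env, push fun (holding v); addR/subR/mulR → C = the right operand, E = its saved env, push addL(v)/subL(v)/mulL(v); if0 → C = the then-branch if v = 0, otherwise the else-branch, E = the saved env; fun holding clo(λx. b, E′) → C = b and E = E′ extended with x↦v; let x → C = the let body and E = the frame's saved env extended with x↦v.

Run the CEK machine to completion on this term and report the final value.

Answer: 5

Machine steps:
step 0: [C=((λx. (let q = (let y = x in y) in (let v = 1 in q))) (let x = (-4 - -1) in (let q = x in 5))) | E=∅ | K=∅]
step 1: [C=(λx. (let q = (let y = x in y) in (let v = 1 in q))) | E=∅ | K=[arg]]
step 2: [C=(let x = (-4 - -1) in (let q = x in 5)) | E=∅ | K=[fun]]
step 3: [C=(-4 - -1) | E=∅ | K=[let x :: fun]]
step 4: [C=-4 | E=∅ | K=[subR :: let x :: fun]]
step 5: [C=-1 | E=∅ | K=[subL(-4) :: let x :: fun]]
step 6: [C=(let q = x in 5) | E={x↦-3} | K=[fun]]
step 7: [C=x | E={x↦-3} | K=[let q :: fun]]
step 8: [C=5 | E={q↦-3, x↦-3} | K=[fun]]
step 9: [C=(let q = (let y = x in y) in (let v = 1 in q)) | E={x↦5} | K=∅]
step 10: [C=(let y = x in y) | E={x↦5} | K=[let q]]
step 11: [C=x | E={x↦5} | K=[let y :: let q]]
step 12: [C=y | E={y↦5, x↦5} | K=[let q]]
step 13: [C=(let v = 1 in q) | E={q↦5, x↦5} | K=∅]
step 14: [C=1 | E={q↦5, x↦5} | K=[let v]]
step 15: [C=q | E={v↦1, q↦5, x↦5} | K=∅]
→ final value 5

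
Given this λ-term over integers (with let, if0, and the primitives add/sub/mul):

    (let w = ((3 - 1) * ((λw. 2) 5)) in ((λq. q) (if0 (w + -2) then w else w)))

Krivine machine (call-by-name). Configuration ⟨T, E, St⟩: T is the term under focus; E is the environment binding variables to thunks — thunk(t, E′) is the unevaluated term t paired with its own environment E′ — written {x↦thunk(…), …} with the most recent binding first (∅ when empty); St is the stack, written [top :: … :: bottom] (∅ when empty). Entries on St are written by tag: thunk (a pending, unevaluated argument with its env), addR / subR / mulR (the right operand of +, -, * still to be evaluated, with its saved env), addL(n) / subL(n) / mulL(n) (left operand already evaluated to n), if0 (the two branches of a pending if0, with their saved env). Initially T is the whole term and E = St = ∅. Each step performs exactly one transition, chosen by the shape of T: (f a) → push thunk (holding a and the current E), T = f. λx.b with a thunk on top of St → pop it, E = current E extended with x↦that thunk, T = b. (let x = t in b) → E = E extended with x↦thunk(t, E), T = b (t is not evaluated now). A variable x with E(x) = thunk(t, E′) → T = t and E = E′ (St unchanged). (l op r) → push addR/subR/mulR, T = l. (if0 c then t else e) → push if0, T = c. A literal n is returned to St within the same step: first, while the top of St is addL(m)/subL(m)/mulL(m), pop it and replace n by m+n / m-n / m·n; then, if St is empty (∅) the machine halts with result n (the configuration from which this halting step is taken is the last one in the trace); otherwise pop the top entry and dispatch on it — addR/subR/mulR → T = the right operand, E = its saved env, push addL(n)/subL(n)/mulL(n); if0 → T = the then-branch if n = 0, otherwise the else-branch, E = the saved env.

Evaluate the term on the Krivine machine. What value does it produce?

Answer: 4

Machine steps:
t=0: [T=(let w = ((3 - 1) * ((λw. 2) 5)) in ((λq. q) (if0 (w + -2) then w else w))) | E=∅ | St=∅]
t=1: [T=((λq. q) (if0 (w + -2) then w else w)) | E={w↦thunk(((3 - 1) * ((λw. 2) 5)), ∅)} | St=∅]
t=2: [T=(λq. q) | E={w↦thunk(((3 - 1) * ((λw. 2) 5)), ∅)} | St=[thunk]]
t=3: [T=q | E={q↦thunk((if0 (w + -2) then w else w), {w↦thunk(((3 - 1) * ((λw. 2) 5)), ∅)}), w↦thunk(((3 - 1) * ((λw. 2) 5)), ∅)} | St=∅]
t=4: [T=(if0 (w + -2) then w else w) | E={w↦thunk(((3 - 1) * ((λw. 2) 5)), ∅)} | St=∅]
t=5: [T=(w + -2) | E={w↦thunk(((3 - 1) * ((λw. 2) 5)), ∅)} | St=[if0]]
t=6: [T=w | E={w↦thunk(((3 - 1) * ((λw. 2) 5)), ∅)} | St=[addR :: if0]]
t=7: [T=((3 - 1) * ((λw. 2) 5)) | E=∅ | St=[addR :: if0]]
t=8: [T=(3 - 1) | E=∅ | St=[mulR :: addR :: if0]]
t=9: [T=3 | E=∅ | St=[subR :: mulR :: addR :: if0]]
t=10: [T=1 | E=∅ | St=[subL(3) :: mulR :: addR :: if0]]
t=11: [T=((λw. 2) 5) | E=∅ | St=[mulL(2) :: addR :: if0]]
t=12: [T=(λw. 2) | E=∅ | St=[thunk :: mulL(2) :: addR :: if0]]
t=13: [T=2 | E={w↦thunk(5, ∅)} | St=[mulL(2) :: addR :: if0]]
t=14: [T=-2 | E={w↦thunk(((3 - 1) * ((λw. 2) 5)), ∅)} | St=[addL(4) :: if0]]
t=15: [T=w | E={w↦thunk(((3 - 1) * ((λw. 2) 5)), ∅)} | St=∅]
t=16: [T=((3 - 1) * ((λw. 2) 5)) | E=∅ | St=∅]
t=17: [T=(3 - 1) | E=∅ | St=[mulR]]
t=18: [T=3 | E=∅ | St=[subR :: mulR]]
t=19: [T=1 | E=∅ | St=[subL(3) :: mulR]]
t=20: [T=((λw. 2) 5) | E=∅ | St=[mulL(2)]]
t=21: [T=(λw. 2) | E=∅ | St=[thunk :: mulL(2)]]
t=22: [T=2 | E={w↦thunk(5, ∅)} | St=[mulL(2)]]
→ final value 4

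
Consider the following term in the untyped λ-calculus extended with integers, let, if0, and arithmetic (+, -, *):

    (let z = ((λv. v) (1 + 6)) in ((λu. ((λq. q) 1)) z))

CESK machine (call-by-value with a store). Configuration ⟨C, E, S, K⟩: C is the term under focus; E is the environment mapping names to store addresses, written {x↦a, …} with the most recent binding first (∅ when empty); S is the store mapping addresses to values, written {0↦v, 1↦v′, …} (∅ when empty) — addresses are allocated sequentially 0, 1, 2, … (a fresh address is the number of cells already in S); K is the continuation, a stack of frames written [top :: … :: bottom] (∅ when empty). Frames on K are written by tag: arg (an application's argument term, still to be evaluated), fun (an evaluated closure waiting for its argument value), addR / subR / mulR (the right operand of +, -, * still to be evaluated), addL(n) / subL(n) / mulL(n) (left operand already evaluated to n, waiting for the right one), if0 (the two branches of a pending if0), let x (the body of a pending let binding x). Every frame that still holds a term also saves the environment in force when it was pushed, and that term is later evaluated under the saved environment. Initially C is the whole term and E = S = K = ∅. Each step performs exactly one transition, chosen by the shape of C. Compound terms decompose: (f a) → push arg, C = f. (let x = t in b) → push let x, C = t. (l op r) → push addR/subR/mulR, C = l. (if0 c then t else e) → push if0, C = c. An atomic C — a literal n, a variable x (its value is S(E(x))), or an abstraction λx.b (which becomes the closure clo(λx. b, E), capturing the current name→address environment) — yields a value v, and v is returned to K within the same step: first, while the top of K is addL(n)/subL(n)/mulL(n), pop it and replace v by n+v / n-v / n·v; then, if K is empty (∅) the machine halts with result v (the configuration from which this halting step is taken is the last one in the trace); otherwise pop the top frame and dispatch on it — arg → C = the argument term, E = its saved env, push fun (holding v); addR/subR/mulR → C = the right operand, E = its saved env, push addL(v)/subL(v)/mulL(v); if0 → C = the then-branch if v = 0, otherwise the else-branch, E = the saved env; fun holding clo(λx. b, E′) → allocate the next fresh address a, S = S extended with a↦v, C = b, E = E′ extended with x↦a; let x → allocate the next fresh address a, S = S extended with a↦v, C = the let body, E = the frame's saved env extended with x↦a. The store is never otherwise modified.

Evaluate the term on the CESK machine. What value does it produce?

0. [C=(let z = ((λv. v) (1 + 6)) in ((λu. ((λq. q) 1)) z)) | E=∅ | S=∅ | K=∅]
1. [C=((λv. v) (1 + 6)) | E=∅ | S=∅ | K=[let z]]
2. [C=(λv. v) | E=∅ | S=∅ | K=[arg :: let z]]
3. [C=(1 + 6) | E=∅ | S=∅ | K=[fun :: let z]]
4. [C=1 | E=∅ | S=∅ | K=[addR :: fun :: let z]]
5. [C=6 | E=∅ | S=∅ | K=[addL(1) :: fun :: let z]]
6. [C=v | E={v↦0} | S={0↦7} | K=[let z]]
7. [C=((λu. ((λq. q) 1)) z) | E={z↦1} | S={0↦7, 1↦7} | K=∅]
8. [C=(λu. ((λq. q) 1)) | E={z↦1} | S={0↦7, 1↦7} | K=[arg]]
9. [C=z | E={z↦1} | S={0↦7, 1↦7} | K=[fun]]
10. [C=((λq. q) 1) | E={u↦2, z↦1} | S={0↦7, 1↦7, 2↦7} | K=∅]
11. [C=(λq. q) | E={u↦2, z↦1} | S={0↦7, 1↦7, 2↦7} | K=[arg]]
12. [C=1 | E={u↦2, z↦1} | S={0↦7, 1↦7, 2↦7} | K=[fun]]
13. [C=q | E={q↦3, u↦2, z↦1} | S={0↦7, 1↦7, 2↦7, 3↦1} | K=∅]
→ final value 1

Answer: 1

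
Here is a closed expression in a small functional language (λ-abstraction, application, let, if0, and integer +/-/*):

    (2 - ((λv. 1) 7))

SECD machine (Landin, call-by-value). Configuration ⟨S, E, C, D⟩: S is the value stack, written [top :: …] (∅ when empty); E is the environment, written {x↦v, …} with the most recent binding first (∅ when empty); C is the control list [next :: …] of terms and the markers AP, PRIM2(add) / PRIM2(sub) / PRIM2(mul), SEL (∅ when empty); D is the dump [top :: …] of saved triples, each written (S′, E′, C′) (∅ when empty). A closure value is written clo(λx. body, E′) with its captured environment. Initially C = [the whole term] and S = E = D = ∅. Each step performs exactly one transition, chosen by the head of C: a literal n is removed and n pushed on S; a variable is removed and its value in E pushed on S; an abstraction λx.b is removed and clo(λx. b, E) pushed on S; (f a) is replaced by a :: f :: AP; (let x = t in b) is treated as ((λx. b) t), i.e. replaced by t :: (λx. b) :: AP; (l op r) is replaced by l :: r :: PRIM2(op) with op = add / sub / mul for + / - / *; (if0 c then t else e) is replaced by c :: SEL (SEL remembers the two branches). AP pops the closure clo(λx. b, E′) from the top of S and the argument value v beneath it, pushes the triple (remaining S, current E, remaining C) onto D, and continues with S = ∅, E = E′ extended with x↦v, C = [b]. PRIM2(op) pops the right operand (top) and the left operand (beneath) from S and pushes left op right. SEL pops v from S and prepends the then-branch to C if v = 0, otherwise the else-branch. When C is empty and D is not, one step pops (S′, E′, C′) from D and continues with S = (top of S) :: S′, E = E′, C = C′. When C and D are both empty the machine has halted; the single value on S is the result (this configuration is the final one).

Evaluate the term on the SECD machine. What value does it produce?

step 0: ⟨S=∅; E=∅; C=[(2 - ((λv. 1) 7))]; D=∅⟩
step 1: ⟨S=∅; E=∅; C=[2 :: ((λv. 1) 7) :: PRIM2(sub)]; D=∅⟩
step 2: ⟨S=[2]; E=∅; C=[((λv. 1) 7) :: PRIM2(sub)]; D=∅⟩
step 3: ⟨S=[2]; E=∅; C=[7 :: (λv. 1) :: AP :: PRIM2(sub)]; D=∅⟩
step 4: ⟨S=[7 :: 2]; E=∅; C=[(λv. 1) :: AP :: PRIM2(sub)]; D=∅⟩
step 5: ⟨S=[clo(λv. 1, ∅) :: 7 :: 2]; E=∅; C=[AP :: PRIM2(sub)]; D=∅⟩
step 6: ⟨S=∅; E={v↦7}; C=[1]; D=[([2], ∅, [PRIM2(sub)])]⟩
step 7: ⟨S=[1]; E={v↦7}; C=∅; D=[([2], ∅, [PRIM2(sub)])]⟩
step 8: ⟨S=[1 :: 2]; E=∅; C=[PRIM2(sub)]; D=∅⟩
step 9: ⟨S=[1]; E=∅; C=∅; D=∅⟩
→ final value 1

Answer: 1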